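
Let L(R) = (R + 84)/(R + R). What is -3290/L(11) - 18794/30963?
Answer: -448577474/588297 ≈ -762.50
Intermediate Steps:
L(R) = (84 + R)/(2*R) (L(R) = (84 + R)/((2*R)) = (84 + R)*(1/(2*R)) = (84 + R)/(2*R))
-3290/L(11) - 18794/30963 = -3290*22/(84 + 11) - 18794/30963 = -3290/((½)*(1/11)*95) - 18794*1/30963 = -3290/95/22 - 18794/30963 = -3290*22/95 - 18794/30963 = -14476/19 - 18794/30963 = -448577474/588297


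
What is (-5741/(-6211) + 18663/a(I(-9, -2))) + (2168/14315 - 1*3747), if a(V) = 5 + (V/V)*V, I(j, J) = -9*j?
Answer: -26983124338017/7646299990 ≈ -3528.9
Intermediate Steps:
a(V) = 5 + V (a(V) = 5 + 1*V = 5 + V)
(-5741/(-6211) + 18663/a(I(-9, -2))) + (2168/14315 - 1*3747) = (-5741/(-6211) + 18663/(5 - 9*(-9))) + (2168/14315 - 1*3747) = (-5741*(-1/6211) + 18663/(5 + 81)) + (2168*(1/14315) - 3747) = (5741/6211 + 18663/86) + (2168/14315 - 3747) = (5741/6211 + 18663*(1/86)) - 53636137/14315 = (5741/6211 + 18663/86) - 53636137/14315 = 116409619/534146 - 53636137/14315 = -26983124338017/7646299990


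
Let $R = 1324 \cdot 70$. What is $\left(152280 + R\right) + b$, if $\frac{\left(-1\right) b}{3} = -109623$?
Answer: $573829$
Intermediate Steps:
$b = 328869$ ($b = \left(-3\right) \left(-109623\right) = 328869$)
$R = 92680$
$\left(152280 + R\right) + b = \left(152280 + 92680\right) + 328869 = 244960 + 328869 = 573829$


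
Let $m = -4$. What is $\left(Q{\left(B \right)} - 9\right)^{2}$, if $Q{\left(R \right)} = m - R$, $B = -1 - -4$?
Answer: $256$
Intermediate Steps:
$B = 3$ ($B = -1 + 4 = 3$)
$Q{\left(R \right)} = -4 - R$
$\left(Q{\left(B \right)} - 9\right)^{2} = \left(\left(-4 - 3\right) - 9\right)^{2} = \left(-7 - 9\right)^{2} = \left(-16\right)^{2} = 256$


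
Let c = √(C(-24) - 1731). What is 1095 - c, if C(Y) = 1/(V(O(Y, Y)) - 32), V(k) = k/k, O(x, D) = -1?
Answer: 1095 - I*√1663522/31 ≈ 1095.0 - 41.606*I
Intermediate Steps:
V(k) = 1
C(Y) = -1/31 (C(Y) = 1/(1 - 32) = 1/(-31) = -1/31)
c = I*√1663522/31 (c = √(-1/31 - 1731) = √(-53662/31) = I*√1663522/31 ≈ 41.606*I)
1095 - c = 1095 - I*√1663522/31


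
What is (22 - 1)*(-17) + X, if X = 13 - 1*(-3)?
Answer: -341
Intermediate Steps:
X = 16 (X = 13 + 3 = 16)
(22 - 1)*(-17) + X = (22 - 1)*(-17) + 16 = 21*(-17) + 16 = -357 + 16 = -341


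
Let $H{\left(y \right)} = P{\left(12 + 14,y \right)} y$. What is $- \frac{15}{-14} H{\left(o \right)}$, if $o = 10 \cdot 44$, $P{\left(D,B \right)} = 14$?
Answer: $6600$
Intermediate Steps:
$o = 440$
$H{\left(y \right)} = 14 y$
$- \frac{15}{-14} H{\left(o \right)} = - \frac{15}{-14} \cdot 14 \cdot 440 = \left(-15\right) \left(- \frac{1}{14}\right) 6160 = \frac{15}{14} \cdot 6160 = 6600$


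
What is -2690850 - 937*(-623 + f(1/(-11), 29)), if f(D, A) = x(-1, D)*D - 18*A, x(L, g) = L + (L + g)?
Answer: -195797736/121 ≈ -1.6182e+6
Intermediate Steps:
x(L, g) = g + 2*L
f(D, A) = -18*A + D*(-2 + D) (f(D, A) = (D + 2*(-1))*D - 18*A = (D - 2)*D - 18*A = (-2 + D)*D - 18*A = D*(-2 + D) - 18*A = -18*A + D*(-2 + D))
-2690850 - 937*(-623 + f(1/(-11), 29)) = -2690850 - 937*(-623 + (-18*29 + (-2 + 1/(-11))/(-11))) = -2690850 - 937*(-623 + (-522 - (-2 - 1/11)/11)) = -2690850 - 937*(-623 + (-522 - 1/11*(-23/11))) = -2690850 - 937*(-623 + (-522 + 23/121)) = -2690850 - 937*(-623 - 63139/121) = -2690850 - 937*(-138522)/121 = -2690850 - 1*(-129795114/121) = -2690850 + 129795114/121 = -195797736/121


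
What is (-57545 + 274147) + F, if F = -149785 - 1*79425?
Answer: -12608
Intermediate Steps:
F = -229210 (F = -149785 - 79425 = -229210)
(-57545 + 274147) + F = (-57545 + 274147) - 229210 = 216602 - 229210 = -12608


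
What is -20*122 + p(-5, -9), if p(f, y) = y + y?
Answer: -2458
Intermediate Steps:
p(f, y) = 2*y
-20*122 + p(-5, -9) = -20*122 + 2*(-9) = -2440 - 18 = -2458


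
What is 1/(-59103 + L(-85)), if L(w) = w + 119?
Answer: -1/59069 ≈ -1.6929e-5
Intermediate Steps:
L(w) = 119 + w
1/(-59103 + L(-85)) = 1/(-59103 + (119 - 85)) = 1/(-59103 + 34) = 1/(-59069) = -1/59069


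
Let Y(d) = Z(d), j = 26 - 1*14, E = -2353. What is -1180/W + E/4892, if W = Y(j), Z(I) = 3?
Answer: -5779619/14676 ≈ -393.81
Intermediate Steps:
j = 12 (j = 26 - 14 = 12)
Y(d) = 3
W = 3
-1180/W + E/4892 = -1180/3 - 2353/4892 = -5779619/14676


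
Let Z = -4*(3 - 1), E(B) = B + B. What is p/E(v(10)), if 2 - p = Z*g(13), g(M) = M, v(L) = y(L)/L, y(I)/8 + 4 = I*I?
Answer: 265/384 ≈ 0.69010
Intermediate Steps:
y(I) = -32 + 8*I² (y(I) = -32 + 8*(I*I) = -32 + 8*I²)
v(L) = (-32 + 8*L²)/L
E(B) = 2*B
Z = -8 (Z = -4*2 = -8)
p = 106 (p = 2 - (-8)*13 = 2 - 1*(-104) = 2 + 104 = 106)
p/E(v(10)) = 106/((2*(-32/10 + 8*10))) = 106/((2*(-32*⅒ + 80))) = 106/((2*(-16/5 + 80))) = 106/((2*(384/5))) = 106/(768/5) = 106*(5/768) = 265/384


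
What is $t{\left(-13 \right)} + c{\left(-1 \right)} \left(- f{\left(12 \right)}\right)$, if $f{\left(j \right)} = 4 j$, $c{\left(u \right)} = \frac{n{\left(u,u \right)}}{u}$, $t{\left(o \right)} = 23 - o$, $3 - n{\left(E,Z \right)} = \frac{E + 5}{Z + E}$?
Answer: $276$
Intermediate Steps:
$n{\left(E,Z \right)} = 3 - \frac{5 + E}{E + Z}$ ($n{\left(E,Z \right)} = 3 - \frac{E + 5}{Z + E} = 3 - \frac{5 + E}{E + Z}$)
$c{\left(u \right)} = \frac{-5 + 5 u}{2 u^{2}}$ ($c{\left(u \right)} = \frac{\frac{1}{u + u} \left(-5 + 2 u + 3 u\right)}{u} = \frac{\frac{1}{2 u} \left(-5 + 5 u\right)}{u} = \frac{\frac{1}{2} \frac{1}{u} \left(-5 + 5 u\right)}{u} = \frac{-5 + 5 u}{2 u^{2}}$)
$t{\left(-13 \right)} + c{\left(-1 \right)} \left(- f{\left(12 \right)}\right) = \left(23 - -13\right) + \frac{5 \left(-1 - 1\right)}{2 \cdot 1} \left(- 4 \cdot 12\right) = \left(23 + 13\right) + \frac{5}{2} \cdot 1 \left(-2\right) \left(\left(-1\right) 48\right) = 36 - -240 = 36 + 240 = 276$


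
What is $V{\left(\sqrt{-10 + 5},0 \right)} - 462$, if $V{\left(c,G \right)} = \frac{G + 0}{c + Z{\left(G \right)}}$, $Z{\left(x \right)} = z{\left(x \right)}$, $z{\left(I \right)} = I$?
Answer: $-462$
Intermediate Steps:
$Z{\left(x \right)} = x$
$V{\left(c,G \right)} = \frac{G}{G + c}$ ($V{\left(c,G \right)} = \frac{G + 0}{c + G} = \frac{G}{G + c}$)
$V{\left(\sqrt{-10 + 5},0 \right)} - 462 = \frac{0}{0 + \sqrt{-10 + 5}} - 462 = \frac{0}{0 + \sqrt{-5}} - 462 = \frac{0}{0 + i \sqrt{5}} - 462 = \frac{0}{i \sqrt{5}} - 462 = 0 \left(- \frac{i \sqrt{5}}{5}\right) - 462 = 0 - 462 = -462$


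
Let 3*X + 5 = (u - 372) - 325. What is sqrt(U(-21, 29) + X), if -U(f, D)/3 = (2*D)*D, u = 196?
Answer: 2*I*sqrt(11733)/3 ≈ 72.213*I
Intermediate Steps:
U(f, D) = -6*D**2 (U(f, D) = -3*2*D*D = -6*D**2)
X = -506/3 (X = -5/3 + ((196 - 372) - 325)/3 = -5/3 + (-176 - 325)/3 = -5/3 + (1/3)*(-501) = -5/3 - 167 = -506/3 ≈ -168.67)
sqrt(U(-21, 29) + X) = sqrt(-6*29**2 - 506/3) = sqrt(-6*841 - 506/3) = sqrt(-5046 - 506/3) = sqrt(-15644/3) = 2*I*sqrt(11733)/3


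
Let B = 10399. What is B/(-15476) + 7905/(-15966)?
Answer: -48061369/41181636 ≈ -1.1671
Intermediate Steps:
B/(-15476) + 7905/(-15966) = 10399/(-15476) + 7905/(-15966) = 10399*(-1/15476) + 7905*(-1/15966) = -10399/15476 - 2635/5322 = -48061369/41181636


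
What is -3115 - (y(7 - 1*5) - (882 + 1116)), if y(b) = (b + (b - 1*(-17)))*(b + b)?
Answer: -1201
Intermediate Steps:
y(b) = 2*b*(17 + 2*b) (y(b) = (b + (b + 17))*(2*b) = (b + (17 + b))*(2*b) = (17 + 2*b)*(2*b) = 2*b*(17 + 2*b))
-3115 - (y(7 - 1*5) - (882 + 1116)) = -3115 - (2*(7 - 1*5)*(17 + 2*(7 - 1*5)) - (882 + 1116)) = -3115 - (2*(7 - 5)*(17 + 2*(7 - 5)) - 1*1998) = -3115 - (2*2*(17 + 2*2) - 1998) = -3115 - (2*2*(17 + 4) - 1998) = -3115 - (2*2*21 - 1998) = -3115 - (84 - 1998) = -3115 - 1*(-1914) = -3115 + 1914 = -1201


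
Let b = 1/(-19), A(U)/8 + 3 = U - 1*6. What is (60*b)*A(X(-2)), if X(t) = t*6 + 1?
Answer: 9600/19 ≈ 505.26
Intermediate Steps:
X(t) = 1 + 6*t (X(t) = 6*t + 1 = 1 + 6*t)
A(U) = -72 + 8*U (A(U) = -24 + 8*(U - 1*6) = -24 + 8*(U - 6) = -24 + 8*(-6 + U) = -24 + (-48 + 8*U) = -72 + 8*U)
b = -1/19 ≈ -0.052632
(60*b)*A(X(-2)) = (60*(-1/19))*(-72 + 8*(1 + 6*(-2))) = -60*(-72 + 8*(1 - 12))/19 = -60*(-72 + 8*(-11))/19 = -60*(-72 - 88)/19 = -60/19*(-160) = 9600/19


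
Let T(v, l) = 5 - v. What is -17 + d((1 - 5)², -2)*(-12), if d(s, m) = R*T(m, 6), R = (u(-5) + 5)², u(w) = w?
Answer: -17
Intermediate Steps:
R = 0 (R = (-5 + 5)² = 0² = 0)
d(s, m) = 0 (d(s, m) = 0*(5 - m) = 0)
-17 + d((1 - 5)², -2)*(-12) = -17 + 0*(-12) = -17 + 0 = -17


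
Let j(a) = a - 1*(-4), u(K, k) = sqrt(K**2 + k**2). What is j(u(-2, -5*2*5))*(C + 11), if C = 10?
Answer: 84 + 42*sqrt(626) ≈ 1134.8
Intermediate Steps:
j(a) = 4 + a (j(a) = a + 4 = 4 + a)
j(u(-2, -5*2*5))*(C + 11) = (4 + sqrt((-2)**2 + (-5*2*5)**2))*(10 + 11) = (4 + sqrt(4 + (-10*5)**2))*21 = (4 + sqrt(4 + (-50)**2))*21 = (4 + sqrt(4 + 2500))*21 = (4 + sqrt(2504))*21 = (4 + 2*sqrt(626))*21 = 84 + 42*sqrt(626)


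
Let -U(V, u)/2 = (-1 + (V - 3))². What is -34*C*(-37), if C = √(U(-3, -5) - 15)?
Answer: 1258*I*√113 ≈ 13373.0*I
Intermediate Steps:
U(V, u) = -2*(-4 + V)² (U(V, u) = -2*(-1 + (V - 3))² = -2*(-1 + (-3 + V))² = -2*(-4 + V)²)
C = I*√113 (C = √(-2*(-4 - 3)² - 15) = √(-2*(-7)² - 15) = √(-2*49 - 15) = √(-98 - 15) = √(-113) = I*√113 ≈ 10.63*I)
-34*C*(-37) = -34*I*√113*(-37) = 1258*I*√113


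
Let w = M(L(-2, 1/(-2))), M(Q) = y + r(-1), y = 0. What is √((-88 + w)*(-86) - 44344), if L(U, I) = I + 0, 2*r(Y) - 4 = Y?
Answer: 11*I*√305 ≈ 192.11*I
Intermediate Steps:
r(Y) = 2 + Y/2
L(U, I) = I
M(Q) = 3/2 (M(Q) = 0 + (2 + (½)*(-1)) = 0 + (2 - ½) = 0 + 3/2 = 3/2)
w = 3/2 ≈ 1.5000
√((-88 + w)*(-86) - 44344) = √((-88 + 3/2)*(-86) - 44344) = √(-173/2*(-86) - 44344) = √(7439 - 44344) = √(-36905) = 11*I*√305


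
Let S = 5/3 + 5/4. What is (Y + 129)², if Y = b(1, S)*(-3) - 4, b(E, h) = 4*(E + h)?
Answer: 6084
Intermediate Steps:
S = 35/12 (S = 5*(⅓) + 5*(¼) = 5/3 + 5/4 = 35/12 ≈ 2.9167)
b(E, h) = 4*E + 4*h
Y = -51 (Y = (4*1 + 4*(35/12))*(-3) - 4 = (4 + 35/3)*(-3) - 4 = (47/3)*(-3) - 4 = -47 - 4 = -51)
(Y + 129)² = (-51 + 129)² = 78² = 6084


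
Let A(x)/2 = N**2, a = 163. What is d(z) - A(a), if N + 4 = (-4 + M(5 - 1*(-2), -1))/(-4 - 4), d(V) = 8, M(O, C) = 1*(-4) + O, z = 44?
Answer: -705/32 ≈ -22.031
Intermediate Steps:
M(O, C) = -4 + O
N = -31/8 (N = -4 + (-4 + (-4 + (5 - 1*(-2))))/(-4 - 4) = -4 + (-4 + (-4 + (5 + 2)))/(-8) = -4 + (-4 + (-4 + 7))*(-1/8) = -4 + (-4 + 3)*(-1/8) = -4 - 1*(-1/8) = -4 + 1/8 = -31/8 ≈ -3.8750)
A(x) = 961/32 (A(x) = 2*(-31/8)**2 = 2*(961/64) = 961/32)
d(z) - A(a) = 8 - 1*961/32 = 8 - 961/32 = -705/32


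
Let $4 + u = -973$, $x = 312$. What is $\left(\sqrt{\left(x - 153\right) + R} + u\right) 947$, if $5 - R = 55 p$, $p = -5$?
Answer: $-925219 + 947 \sqrt{439} \approx -9.0538 \cdot 10^{5}$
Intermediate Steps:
$u = -977$ ($u = -4 - 973 = -977$)
$R = 280$ ($R = 5 - 55 \left(-5\right) = 5 - -275 = 5 + 275 = 280$)
$\left(\sqrt{\left(x - 153\right) + R} + u\right) 947 = \left(\sqrt{\left(312 - 153\right) + 280} - 977\right) 947 = \left(\sqrt{159 + 280} - 977\right) 947 = \left(\sqrt{439} - 977\right) 947 = \left(-977 + \sqrt{439}\right) 947 = -925219 + 947 \sqrt{439}$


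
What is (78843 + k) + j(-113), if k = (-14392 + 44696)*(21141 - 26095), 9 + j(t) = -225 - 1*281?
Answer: -150047688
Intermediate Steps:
j(t) = -515 (j(t) = -9 + (-225 - 1*281) = -9 + (-225 - 281) = -9 - 506 = -515)
k = -150126016 (k = 30304*(-4954) = -150126016)
(78843 + k) + j(-113) = (78843 - 150126016) - 515 = -150047173 - 515 = -150047688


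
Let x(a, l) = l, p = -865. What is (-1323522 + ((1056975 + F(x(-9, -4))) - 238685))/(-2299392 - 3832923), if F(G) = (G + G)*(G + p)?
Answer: 99656/1226463 ≈ 0.081255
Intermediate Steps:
F(G) = 2*G*(-865 + G) (F(G) = (G + G)*(G - 865) = (2*G)*(-865 + G) = 2*G*(-865 + G))
(-1323522 + ((1056975 + F(x(-9, -4))) - 238685))/(-2299392 - 3832923) = (-1323522 + ((1056975 + 2*(-4)*(-865 - 4)) - 238685))/(-2299392 - 3832923) = (-1323522 + ((1056975 + 2*(-4)*(-869)) - 238685))/(-6132315) = (-1323522 + ((1056975 + 6952) - 238685))*(-1/6132315) = (-1323522 + (1063927 - 238685))*(-1/6132315) = (-1323522 + 825242)*(-1/6132315) = -498280*(-1/6132315) = 99656/1226463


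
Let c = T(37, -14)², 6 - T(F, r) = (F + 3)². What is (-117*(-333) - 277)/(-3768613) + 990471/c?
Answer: 3634412186899/9575427580468 ≈ 0.37956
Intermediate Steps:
T(F, r) = 6 - (3 + F)² (T(F, r) = 6 - (F + 3)² = 6 - (3 + F)²)
c = 2540836 (c = (6 - (3 + 37)²)² = (6 - 1*40²)² = (6 - 1*1600)² = (6 - 1600)² = (-1594)² = 2540836)
(-117*(-333) - 277)/(-3768613) + 990471/c = (-117*(-333) - 277)/(-3768613) + 990471/2540836 = (38961 - 277)*(-1/3768613) + 990471*(1/2540836) = 38684*(-1/3768613) + 990471/2540836 = -38684/3768613 + 990471/2540836 = 3634412186899/9575427580468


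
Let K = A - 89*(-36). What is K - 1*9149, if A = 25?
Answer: -5920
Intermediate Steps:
K = 3229 (K = 25 - 89*(-36) = 25 + 3204 = 3229)
K - 1*9149 = 3229 - 1*9149 = 3229 - 9149 = -5920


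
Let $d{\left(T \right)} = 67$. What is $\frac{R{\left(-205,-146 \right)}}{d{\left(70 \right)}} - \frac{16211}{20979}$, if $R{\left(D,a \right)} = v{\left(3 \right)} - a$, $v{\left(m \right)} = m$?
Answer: $\frac{2039734}{1405593} \approx 1.4512$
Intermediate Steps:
$R{\left(D,a \right)} = 3 - a$
$\frac{R{\left(-205,-146 \right)}}{d{\left(70 \right)}} - \frac{16211}{20979} = \frac{3 - -146}{67} - \frac{16211}{20979} = \left(3 + 146\right) \frac{1}{67} - \frac{16211}{20979} = 149 \cdot \frac{1}{67} - \frac{16211}{20979} = \frac{149}{67} - \frac{16211}{20979} = \frac{2039734}{1405593}$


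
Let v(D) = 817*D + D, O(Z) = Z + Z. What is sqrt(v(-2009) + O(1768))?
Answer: I*sqrt(1639826) ≈ 1280.6*I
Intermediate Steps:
O(Z) = 2*Z
v(D) = 818*D
sqrt(v(-2009) + O(1768)) = sqrt(818*(-2009) + 2*1768) = sqrt(-1643362 + 3536) = sqrt(-1639826) = I*sqrt(1639826)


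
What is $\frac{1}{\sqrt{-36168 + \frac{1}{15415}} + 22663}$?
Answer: $\frac{349350145}{7917879865854} - \frac{i \sqrt{8594320618385}}{7917879865854} \approx 4.4122 \cdot 10^{-5} - 3.7025 \cdot 10^{-7} i$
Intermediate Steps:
$\frac{1}{\sqrt{-36168 + \frac{1}{15415}} + 22663} = \frac{1}{\sqrt{- \frac{557529719}{15415}} + 22663} = \frac{1}{\frac{i \sqrt{8594320618385}}{15415} + 22663} = \frac{1}{22663 + \frac{i \sqrt{8594320618385}}{15415}}$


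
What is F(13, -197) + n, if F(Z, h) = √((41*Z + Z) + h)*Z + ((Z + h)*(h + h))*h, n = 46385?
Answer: -14235327 + 13*√349 ≈ -1.4235e+7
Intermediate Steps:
F(Z, h) = Z*√(h + 42*Z) + 2*h²*(Z + h) (F(Z, h) = √(42*Z + h)*Z + ((Z + h)*(2*h))*h = √(h + 42*Z)*Z + (2*h*(Z + h))*h = Z*√(h + 42*Z) + 2*h²*(Z + h))
F(13, -197) + n = (2*(-197)³ + 13*√(-197 + 42*13) + 2*13*(-197)²) + 46385 = (2*(-7645373) + 13*√(-197 + 546) + 2*13*38809) + 46385 = (-15290746 + 13*√349 + 1009034) + 46385 = (-14281712 + 13*√349) + 46385 = -14235327 + 13*√349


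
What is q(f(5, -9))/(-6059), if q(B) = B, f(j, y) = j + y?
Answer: 4/6059 ≈ 0.00066017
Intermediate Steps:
q(f(5, -9))/(-6059) = (5 - 9)/(-6059) = -4*(-1/6059) = 4/6059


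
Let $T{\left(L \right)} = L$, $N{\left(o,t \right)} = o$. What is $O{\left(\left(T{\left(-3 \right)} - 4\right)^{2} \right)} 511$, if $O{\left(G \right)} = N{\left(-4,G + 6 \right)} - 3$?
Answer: $-3577$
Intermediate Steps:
$O{\left(G \right)} = -7$ ($O{\left(G \right)} = -4 - 3 = -7$)
$O{\left(\left(T{\left(-3 \right)} - 4\right)^{2} \right)} 511 = \left(-7\right) 511 = -3577$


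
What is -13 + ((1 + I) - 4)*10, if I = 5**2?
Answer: 207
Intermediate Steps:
I = 25
-13 + ((1 + I) - 4)*10 = -13 + ((1 + 25) - 4)*10 = -13 + (26 - 4)*10 = -13 + 22*10 = -13 + 220 = 207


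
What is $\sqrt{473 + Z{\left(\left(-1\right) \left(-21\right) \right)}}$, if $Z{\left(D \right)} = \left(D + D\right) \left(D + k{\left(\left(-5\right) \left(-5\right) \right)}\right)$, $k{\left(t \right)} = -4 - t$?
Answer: $\sqrt{137} \approx 11.705$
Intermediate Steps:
$Z{\left(D \right)} = 2 D \left(-29 + D\right)$ ($Z{\left(D \right)} = \left(D + D\right) \left(D - \left(4 - -25\right)\right) = 2 D \left(D - 29\right) = 2 D \left(-29 + D\right)$)
$\sqrt{473 + Z{\left(\left(-1\right) \left(-21\right) \right)}} = \sqrt{473 + 2 \left(\left(-1\right) \left(-21\right)\right) \left(-29 - -21\right)} = \sqrt{473 + 2 \cdot 21 \left(-29 + 21\right)} = \sqrt{473 + 2 \cdot 21 \left(-8\right)} = \sqrt{473 - 336} = \sqrt{137}$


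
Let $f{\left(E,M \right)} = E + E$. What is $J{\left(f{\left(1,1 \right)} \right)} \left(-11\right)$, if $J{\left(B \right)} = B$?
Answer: $-22$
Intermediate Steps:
$f{\left(E,M \right)} = 2 E$
$J{\left(f{\left(1,1 \right)} \right)} \left(-11\right) = 2 \cdot 1 \left(-11\right) = 2 \left(-11\right) = -22$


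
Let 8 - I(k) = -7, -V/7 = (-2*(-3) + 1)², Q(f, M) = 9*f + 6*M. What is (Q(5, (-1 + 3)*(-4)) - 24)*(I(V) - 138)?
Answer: 3321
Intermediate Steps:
Q(f, M) = 6*M + 9*f
V = -343 (V = -7*(-2*(-3) + 1)² = -7*(6 + 1)² = -7*7² = -7*49 = -343)
I(k) = 15 (I(k) = 8 - 1*(-7) = 8 + 7 = 15)
(Q(5, (-1 + 3)*(-4)) - 24)*(I(V) - 138) = ((6*((-1 + 3)*(-4)) + 9*5) - 24)*(15 - 138) = ((6*(2*(-4)) + 45) - 24)*(-123) = ((6*(-8) + 45) - 24)*(-123) = ((-48 + 45) - 24)*(-123) = (-3 - 24)*(-123) = -27*(-123) = 3321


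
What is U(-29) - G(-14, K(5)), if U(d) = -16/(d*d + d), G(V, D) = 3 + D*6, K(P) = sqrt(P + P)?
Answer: -613/203 - 6*sqrt(10) ≈ -21.993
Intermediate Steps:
K(P) = sqrt(2)*sqrt(P) (K(P) = sqrt(2*P) = sqrt(2)*sqrt(P))
G(V, D) = 3 + 6*D
U(d) = -16/(d + d**2) (U(d) = -16/(d**2 + d) = -16/(d + d**2))
U(-29) - G(-14, K(5)) = -16/(-29*(1 - 29)) - (3 + 6*(sqrt(2)*sqrt(5))) = -16*(-1/29)/(-28) - (3 + 6*sqrt(10)) = -16*(-1/29)*(-1/28) + (-3 - 6*sqrt(10)) = -4/203 + (-3 - 6*sqrt(10)) = -613/203 - 6*sqrt(10)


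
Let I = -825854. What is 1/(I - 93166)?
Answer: -1/919020 ≈ -1.0881e-6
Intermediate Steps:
1/(I - 93166) = 1/(-825854 - 93166) = 1/(-919020) = -1/919020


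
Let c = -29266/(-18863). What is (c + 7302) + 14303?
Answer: 407564381/18863 ≈ 21607.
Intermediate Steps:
c = 29266/18863 (c = -29266*(-1/18863) = 29266/18863 ≈ 1.5515)
(c + 7302) + 14303 = (29266/18863 + 7302) + 14303 = 137766892/18863 + 14303 = 407564381/18863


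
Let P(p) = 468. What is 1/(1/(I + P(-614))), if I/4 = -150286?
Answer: -600676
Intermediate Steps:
I = -601144 (I = 4*(-150286) = -601144)
1/(1/(I + P(-614))) = 1/(1/(-601144 + 468)) = 1/(1/(-600676)) = 1/(-1/600676) = -600676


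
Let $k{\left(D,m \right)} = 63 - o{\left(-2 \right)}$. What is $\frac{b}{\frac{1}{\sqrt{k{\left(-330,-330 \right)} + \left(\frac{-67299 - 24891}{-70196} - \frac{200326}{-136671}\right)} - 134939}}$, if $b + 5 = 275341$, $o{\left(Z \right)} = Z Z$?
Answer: $-37153564504 + \frac{137668 \sqrt{29011007642969307930}}{342634197} \approx -3.7151 \cdot 10^{10}$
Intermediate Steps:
$o{\left(Z \right)} = Z^{2}$
$k{\left(D,m \right)} = 59$ ($k{\left(D,m \right)} = 63 - \left(-2\right)^{2} = 63 - 4 = 59$)
$b = 275336$ ($b = -5 + 275341 = 275336$)
$\frac{b}{\frac{1}{\sqrt{k{\left(-330,-330 \right)} + \left(\frac{-67299 - 24891}{-70196} - \frac{200326}{-136671}\right)} - 134939}} = \frac{275336}{\frac{1}{\sqrt{59 + \left(\frac{-67299 - 24891}{-70196} - \frac{200326}{-136671}\right)} - 134939}} = \frac{275336}{\frac{1}{\sqrt{59 + \left(\left(-67299 - 24891\right) \left(- \frac{1}{70196}\right) - - \frac{200326}{136671}\right)} - 134939}} = \frac{275336}{\frac{1}{\sqrt{59 + \left(\left(-92190\right) \left(- \frac{1}{70196}\right) + \frac{200326}{136671}\right)} - 134939}} = \frac{275336}{\frac{1}{\sqrt{59 + \left(\frac{6585}{5014} + \frac{200326}{136671}\right)} - 134939}} = \frac{275336}{\frac{1}{\sqrt{59 + \frac{1904413099}{685268394}} - 134939}} = \frac{275336}{\frac{1}{\sqrt{\frac{42335248345}{685268394}} - 134939}} = \frac{275336}{\frac{1}{\frac{\sqrt{29011007642969307930}}{685268394} - 134939}} = \frac{275336}{\frac{1}{-134939 + \frac{\sqrt{29011007642969307930}}{685268394}}} = 275336 \left(-134939 + \frac{\sqrt{29011007642969307930}}{685268394}\right) = -37153564504 + \frac{137668 \sqrt{29011007642969307930}}{342634197}$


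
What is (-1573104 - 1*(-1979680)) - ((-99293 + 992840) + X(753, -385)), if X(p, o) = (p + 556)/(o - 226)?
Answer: -297537972/611 ≈ -4.8697e+5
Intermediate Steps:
X(p, o) = (556 + p)/(-226 + o)
(-1573104 - 1*(-1979680)) - ((-99293 + 992840) + X(753, -385)) = (-1573104 - 1*(-1979680)) - ((-99293 + 992840) + (556 + 753)/(-226 - 385)) = (-1573104 + 1979680) - (893547 + 1309/(-611)) = 406576 - (893547 - 1/611*1309) = 406576 - (893547 - 1309/611) = 406576 - 1*545955908/611 = 406576 - 545955908/611 = -297537972/611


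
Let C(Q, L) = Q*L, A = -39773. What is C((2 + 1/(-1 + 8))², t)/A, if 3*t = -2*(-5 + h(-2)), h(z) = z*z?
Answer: -150/1948877 ≈ -7.6967e-5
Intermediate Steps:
h(z) = z²
t = ⅔ (t = (-2*(-5 + (-2)²))/3 = (-2*(-5 + 4))/3 = (-2*(-1))/3 = (⅓)*2 = ⅔ ≈ 0.66667)
C(Q, L) = L*Q
C((2 + 1/(-1 + 8))², t)/A = (2*(2 + 1/(-1 + 8))²/3)/(-39773) = (2*(2 + 1/7)²/3)*(-1/39773) = (2*(2 + ⅐)²/3)*(-1/39773) = (2*(15/7)²/3)*(-1/39773) = ((⅔)*(225/49))*(-1/39773) = (150/49)*(-1/39773) = -150/1948877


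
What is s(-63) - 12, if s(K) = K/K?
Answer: -11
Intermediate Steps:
s(K) = 1
s(-63) - 12 = 1 - 12 = -11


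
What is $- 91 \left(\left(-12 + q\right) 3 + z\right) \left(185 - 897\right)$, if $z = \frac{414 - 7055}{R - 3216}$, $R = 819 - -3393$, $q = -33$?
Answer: $- \frac{2285553998}{249} \approx -9.1789 \cdot 10^{6}$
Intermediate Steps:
$R = 4212$ ($R = 819 + 3393 = 4212$)
$z = - \frac{6641}{996}$ ($z = \frac{414 - 7055}{4212 - 3216} = - \frac{6641}{996} \approx -6.6677$)
$- 91 \left(\left(-12 + q\right) 3 + z\right) \left(185 - 897\right) = - 91 \left(\left(-12 - 33\right) 3 - \frac{6641}{996}\right) \left(185 - 897\right) = - 91 \left(\left(-45\right) 3 - \frac{6641}{996}\right) \left(-712\right) = - 91 \left(-135 - \frac{6641}{996}\right) \left(-712\right) = - 91 \left(\left(- \frac{141101}{996}\right) \left(-712\right)\right) = \left(-91\right) \frac{25115978}{249} = - \frac{2285553998}{249}$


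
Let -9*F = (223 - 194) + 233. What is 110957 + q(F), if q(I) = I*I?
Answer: 9056161/81 ≈ 1.1180e+5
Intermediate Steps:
F = -262/9 (F = -((223 - 194) + 233)/9 = -(29 + 233)/9 = -⅑*262 = -262/9 ≈ -29.111)
q(I) = I²
110957 + q(F) = 110957 + (-262/9)² = 110957 + 68644/81 = 9056161/81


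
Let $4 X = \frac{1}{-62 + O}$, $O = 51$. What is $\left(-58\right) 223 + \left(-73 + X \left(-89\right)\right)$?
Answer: $- \frac{572219}{44} \approx -13005.0$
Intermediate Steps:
$X = - \frac{1}{44}$ ($X = \frac{1}{4 \left(-62 + 51\right)} = \frac{1}{4 \left(-11\right)} = \frac{1}{4} \left(- \frac{1}{11}\right) = - \frac{1}{44} \approx -0.022727$)
$\left(-58\right) 223 + \left(-73 + X \left(-89\right)\right) = \left(-58\right) 223 - \frac{3123}{44} = -12934 + \left(-73 + \frac{89}{44}\right) = -12934 - \frac{3123}{44} = - \frac{572219}{44}$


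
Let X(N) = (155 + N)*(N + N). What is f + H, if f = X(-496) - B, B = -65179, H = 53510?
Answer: 456961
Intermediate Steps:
X(N) = 2*N*(155 + N) (X(N) = (155 + N)*(2*N) = 2*N*(155 + N))
f = 403451 (f = 2*(-496)*(155 - 496) - 1*(-65179) = 2*(-496)*(-341) + 65179 = 338272 + 65179 = 403451)
f + H = 403451 + 53510 = 456961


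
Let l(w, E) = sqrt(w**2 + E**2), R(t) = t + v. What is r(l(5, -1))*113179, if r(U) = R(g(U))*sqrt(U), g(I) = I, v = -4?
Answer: 113179*26**(1/4)*(-4 + sqrt(26)) ≈ 2.8088e+5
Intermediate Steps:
R(t) = -4 + t (R(t) = t - 4 = -4 + t)
l(w, E) = sqrt(E**2 + w**2)
r(U) = sqrt(U)*(-4 + U) (r(U) = (-4 + U)*sqrt(U) = sqrt(U)*(-4 + U))
r(l(5, -1))*113179 = (sqrt(sqrt((-1)**2 + 5**2))*(-4 + sqrt((-1)**2 + 5**2)))*113179 = (sqrt(sqrt(1 + 25))*(-4 + sqrt(1 + 25)))*113179 = (sqrt(sqrt(26))*(-4 + sqrt(26)))*113179 = (26**(1/4)*(-4 + sqrt(26)))*113179 = 113179*26**(1/4)*(-4 + sqrt(26))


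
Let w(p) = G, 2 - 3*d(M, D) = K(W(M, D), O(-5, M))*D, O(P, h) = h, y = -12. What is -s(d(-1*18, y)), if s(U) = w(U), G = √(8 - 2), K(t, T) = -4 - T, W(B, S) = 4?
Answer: -√6 ≈ -2.4495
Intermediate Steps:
d(M, D) = ⅔ - D*(-4 - M)/3 (d(M, D) = ⅔ - (-4 - M)*D/3 = ⅔ - D*(-4 - M)/3)
G = √6 ≈ 2.4495
w(p) = √6
s(U) = √6
-s(d(-1*18, y)) = -√6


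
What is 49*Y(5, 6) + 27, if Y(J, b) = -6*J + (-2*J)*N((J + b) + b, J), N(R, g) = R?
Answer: -9773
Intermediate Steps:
Y(J, b) = -6*J - 2*J*(J + 2*b) (Y(J, b) = -6*J + (-2*J)*((J + b) + b) = -6*J + (-2*J)*(J + 2*b) = -6*J - 2*J*(J + 2*b))
49*Y(5, 6) + 27 = 49*(-2*5*(3 + 5 + 2*6)) + 27 = 49*(-2*5*(3 + 5 + 12)) + 27 = 49*(-2*5*20) + 27 = 49*(-200) + 27 = -9800 + 27 = -9773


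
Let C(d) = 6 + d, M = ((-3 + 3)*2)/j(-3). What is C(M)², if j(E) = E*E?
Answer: 36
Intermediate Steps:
j(E) = E²
M = 0 (M = ((-3 + 3)*2)/((-3)²) = (0*2)/9 = 0*(⅑) = 0)
C(M)² = (6 + 0)² = 6² = 36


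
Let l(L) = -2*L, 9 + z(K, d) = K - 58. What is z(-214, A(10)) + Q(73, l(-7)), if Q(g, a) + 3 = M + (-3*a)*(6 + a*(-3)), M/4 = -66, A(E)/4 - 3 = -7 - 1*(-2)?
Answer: 964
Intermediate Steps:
A(E) = -8 (A(E) = 12 + 4*(-7 - 1*(-2)) = 12 + 4*(-7 + 2) = 12 + 4*(-5) = 12 - 20 = -8)
M = -264 (M = 4*(-66) = -264)
z(K, d) = -67 + K (z(K, d) = -9 + (K - 58) = -9 + (-58 + K) = -67 + K)
Q(g, a) = -267 - 3*a*(6 - 3*a) (Q(g, a) = -3 + (-264 + (-3*a)*(6 + a*(-3))) = -3 + (-264 + (-3*a)*(6 - 3*a)) = -3 + (-264 - 3*a*(6 - 3*a)) = -267 - 3*a*(6 - 3*a))
z(-214, A(10)) + Q(73, l(-7)) = (-67 - 214) + (-267 - (-36)*(-7) + 9*(-2*(-7))²) = -281 + (-267 - 18*14 + 9*14²) = -281 + (-267 - 252 + 9*196) = -281 + (-267 - 252 + 1764) = -281 + 1245 = 964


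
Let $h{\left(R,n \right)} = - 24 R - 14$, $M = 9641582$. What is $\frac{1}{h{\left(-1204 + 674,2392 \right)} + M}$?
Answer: $\frac{1}{9654288} \approx 1.0358 \cdot 10^{-7}$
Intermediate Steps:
$h{\left(R,n \right)} = -14 - 24 R$
$\frac{1}{h{\left(-1204 + 674,2392 \right)} + M} = \frac{1}{\left(-14 - 24 \left(-1204 + 674\right)\right) + 9641582} = \frac{1}{\left(-14 - -12720\right) + 9641582} = \frac{1}{\left(-14 + 12720\right) + 9641582} = \frac{1}{12706 + 9641582} = \frac{1}{9654288}$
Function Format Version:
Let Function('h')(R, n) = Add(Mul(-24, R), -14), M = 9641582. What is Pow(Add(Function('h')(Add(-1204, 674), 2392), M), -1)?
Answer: Rational(1, 9654288) ≈ 1.0358e-7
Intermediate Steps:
Function('h')(R, n) = Add(-14, Mul(-24, R))
Pow(Add(Function('h')(Add(-1204, 674), 2392), M), -1) = Pow(Add(Add(-14, Mul(-24, Add(-1204, 674))), 9641582), -1) = Pow(Add(Add(-14, Mul(-24, -530)), 9641582), -1) = Pow(Add(Add(-14, 12720), 9641582), -1) = Pow(Add(12706, 9641582), -1) = Pow(9654288, -1) = Rational(1, 9654288)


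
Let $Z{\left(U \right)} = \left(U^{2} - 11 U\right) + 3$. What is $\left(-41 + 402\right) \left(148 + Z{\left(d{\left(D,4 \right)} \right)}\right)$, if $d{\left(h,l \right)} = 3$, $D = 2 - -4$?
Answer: $45847$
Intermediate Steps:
$D = 6$ ($D = 2 + 4 = 6$)
$Z{\left(U \right)} = 3 + U^{2} - 11 U$
$\left(-41 + 402\right) \left(148 + Z{\left(d{\left(D,4 \right)} \right)}\right) = \left(-41 + 402\right) \left(148 + \left(3 + 3^{2} - 33\right)\right) = 361 \left(148 + \left(3 + 9 - 33\right)\right) = 361 \left(148 - 21\right) = 361 \cdot 127 = 45847$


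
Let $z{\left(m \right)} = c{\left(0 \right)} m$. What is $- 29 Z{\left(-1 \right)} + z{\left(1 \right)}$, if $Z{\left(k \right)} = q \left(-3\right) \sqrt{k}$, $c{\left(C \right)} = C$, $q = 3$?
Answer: $261 i \approx 261.0 i$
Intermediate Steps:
$z{\left(m \right)} = 0$ ($z{\left(m \right)} = 0 m = 0$)
$Z{\left(k \right)} = - 9 \sqrt{k}$ ($Z{\left(k \right)} = 3 \left(-3\right) \sqrt{k} = - 9 \sqrt{k}$)
$- 29 Z{\left(-1 \right)} + z{\left(1 \right)} = - 29 \left(- 9 \sqrt{-1}\right) + 0 = - 29 \left(- 9 i\right) + 0 = 261 i + 0 = 261 i$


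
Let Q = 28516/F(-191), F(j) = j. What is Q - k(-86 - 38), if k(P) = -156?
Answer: 1280/191 ≈ 6.7016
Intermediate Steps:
Q = -28516/191 (Q = 28516/(-191) = 28516*(-1/191) = -28516/191 ≈ -149.30)
Q - k(-86 - 38) = -28516/191 - 1*(-156) = -28516/191 + 156 = 1280/191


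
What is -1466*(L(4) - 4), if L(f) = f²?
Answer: -17592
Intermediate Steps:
-1466*(L(4) - 4) = -1466*(4² - 4) = -1466*(16 - 4) = -1466*12 = -17592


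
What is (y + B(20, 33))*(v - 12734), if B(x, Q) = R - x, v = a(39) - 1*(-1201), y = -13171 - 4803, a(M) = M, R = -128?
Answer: 208294268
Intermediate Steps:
y = -17974
v = 1240 (v = 39 - 1*(-1201) = 39 + 1201 = 1240)
B(x, Q) = -128 - x
(y + B(20, 33))*(v - 12734) = (-17974 + (-128 - 1*20))*(1240 - 12734) = (-17974 + (-128 - 20))*(-11494) = (-17974 - 148)*(-11494) = -18122*(-11494) = 208294268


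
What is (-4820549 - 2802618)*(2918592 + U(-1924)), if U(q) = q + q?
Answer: -22219580274248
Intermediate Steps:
U(q) = 2*q
(-4820549 - 2802618)*(2918592 + U(-1924)) = (-4820549 - 2802618)*(2918592 + 2*(-1924)) = -7623167*(2918592 - 3848) = -7623167*2914744 = -22219580274248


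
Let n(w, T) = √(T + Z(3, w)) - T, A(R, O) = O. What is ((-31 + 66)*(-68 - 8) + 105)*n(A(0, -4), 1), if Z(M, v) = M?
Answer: -2555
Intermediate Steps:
n(w, T) = √(3 + T) - T (n(w, T) = √(T + 3) - T = √(3 + T) - T)
((-31 + 66)*(-68 - 8) + 105)*n(A(0, -4), 1) = ((-31 + 66)*(-68 - 8) + 105)*(√(3 + 1) - 1*1) = (35*(-76) + 105)*(√4 - 1) = (-2660 + 105)*(2 - 1) = -2555*1 = -2555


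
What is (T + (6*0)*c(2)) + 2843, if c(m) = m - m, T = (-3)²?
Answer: 2852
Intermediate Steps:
T = 9
c(m) = 0
(T + (6*0)*c(2)) + 2843 = (9 + (6*0)*0) + 2843 = (9 + 0*0) + 2843 = (9 + 0) + 2843 = 9 + 2843 = 2852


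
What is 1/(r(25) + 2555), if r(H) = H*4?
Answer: 1/2655 ≈ 0.00037665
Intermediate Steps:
r(H) = 4*H
1/(r(25) + 2555) = 1/(4*25 + 2555) = 1/(100 + 2555) = 1/2655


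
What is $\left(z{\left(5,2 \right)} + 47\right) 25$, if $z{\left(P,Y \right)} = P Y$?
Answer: $1425$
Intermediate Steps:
$\left(z{\left(5,2 \right)} + 47\right) 25 = \left(5 \cdot 2 + 47\right) 25 = \left(10 + 47\right) 25 = 57 \cdot 25 = 1425$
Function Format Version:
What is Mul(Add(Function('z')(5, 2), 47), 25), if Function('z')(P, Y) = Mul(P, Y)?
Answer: 1425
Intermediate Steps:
Mul(Add(Function('z')(5, 2), 47), 25) = Mul(Add(Mul(5, 2), 47), 25) = Mul(Add(10, 47), 25) = Mul(57, 25) = 1425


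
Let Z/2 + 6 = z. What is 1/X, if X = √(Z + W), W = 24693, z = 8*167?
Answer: √27353/27353 ≈ 0.0060464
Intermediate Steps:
z = 1336
Z = 2660 (Z = -12 + 2*1336 = -12 + 2672 = 2660)
X = √27353 (X = √(2660 + 24693) = √27353 ≈ 165.39)
1/X = 1/(√27353) = √27353/27353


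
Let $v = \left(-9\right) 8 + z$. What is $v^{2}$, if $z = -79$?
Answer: $22801$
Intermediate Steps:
$v = -151$ ($v = \left(-9\right) 8 - 79 = -72 - 79 = -151$)
$v^{2} = \left(-151\right)^{2} = 22801$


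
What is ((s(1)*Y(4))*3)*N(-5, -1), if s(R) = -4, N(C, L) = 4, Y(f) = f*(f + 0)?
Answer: -768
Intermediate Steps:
Y(f) = f² (Y(f) = f*f = f²)
((s(1)*Y(4))*3)*N(-5, -1) = (-4*4²*3)*4 = (-4*16*3)*4 = -64*3*4 = -192*4 = -768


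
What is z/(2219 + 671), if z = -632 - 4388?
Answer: -502/289 ≈ -1.7370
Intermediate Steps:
z = -5020
z/(2219 + 671) = -5020/(2219 + 671) = -5020/2890 = -5020*1/2890 = -502/289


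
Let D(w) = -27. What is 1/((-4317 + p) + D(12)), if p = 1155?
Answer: -1/3189 ≈ -0.00031358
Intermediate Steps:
1/((-4317 + p) + D(12)) = 1/((-4317 + 1155) - 27) = 1/(-3162 - 27) = 1/(-3189) = -1/3189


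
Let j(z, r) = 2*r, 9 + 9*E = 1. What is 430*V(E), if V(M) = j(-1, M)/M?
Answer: 860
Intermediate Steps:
E = -8/9 (E = -1 + (1/9)*1 = -1 + 1/9 = -8/9 ≈ -0.88889)
V(M) = 2 (V(M) = (2*M)/M = 2)
430*V(E) = 430*2 = 860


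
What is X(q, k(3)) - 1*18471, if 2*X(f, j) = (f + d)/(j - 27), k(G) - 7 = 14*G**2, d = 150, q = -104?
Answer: -1957903/106 ≈ -18471.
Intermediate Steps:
k(G) = 7 + 14*G**2
X(f, j) = (150 + f)/(2*(-27 + j)) (X(f, j) = ((f + 150)/(j - 27))/2 = ((150 + f)/(-27 + j))/2 = (150 + f)/(2*(-27 + j)))
X(q, k(3)) - 1*18471 = (150 - 104)/(2*(-27 + (7 + 14*3**2))) - 1*18471 = (1/2)*46/(-27 + (7 + 14*9)) - 18471 = (1/2)*46/(-27 + (7 + 126)) - 18471 = (1/2)*46/(-27 + 133) - 18471 = (1/2)*46/106 - 18471 = (1/2)*(1/106)*46 - 18471 = 23/106 - 18471 = -1957903/106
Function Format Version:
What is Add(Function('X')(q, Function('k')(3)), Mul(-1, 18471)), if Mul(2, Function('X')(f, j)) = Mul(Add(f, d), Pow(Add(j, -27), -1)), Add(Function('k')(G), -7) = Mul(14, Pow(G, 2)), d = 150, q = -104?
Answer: Rational(-1957903, 106) ≈ -18471.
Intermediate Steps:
Function('k')(G) = Add(7, Mul(14, Pow(G, 2)))
Function('X')(f, j) = Mul(Rational(1, 2), Pow(Add(-27, j), -1), Add(150, f)) (Function('X')(f, j) = Mul(Rational(1, 2), Mul(Add(f, 150), Pow(Add(j, -27), -1))) = Mul(Rational(1, 2), Mul(Add(150, f), Pow(Add(-27, j), -1))) = Mul(Rational(1, 2), Mul(Pow(Add(-27, j), -1), Add(150, f))) = Mul(Rational(1, 2), Pow(Add(-27, j), -1), Add(150, f)))
Add(Function('X')(q, Function('k')(3)), Mul(-1, 18471)) = Add(Mul(Rational(1, 2), Pow(Add(-27, Add(7, Mul(14, Pow(3, 2)))), -1), Add(150, -104)), Mul(-1, 18471)) = Add(Mul(Rational(1, 2), Pow(Add(-27, Add(7, Mul(14, 9))), -1), 46), -18471) = Add(Mul(Rational(1, 2), Pow(Add(-27, Add(7, 126)), -1), 46), -18471) = Add(Mul(Rational(1, 2), Pow(Add(-27, 133), -1), 46), -18471) = Add(Mul(Rational(1, 2), Pow(106, -1), 46), -18471) = Add(Mul(Rational(1, 2), Rational(1, 106), 46), -18471) = Add(Rational(23, 106), -18471) = Rational(-1957903, 106)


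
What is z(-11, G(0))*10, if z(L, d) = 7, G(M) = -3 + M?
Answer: 70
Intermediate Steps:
z(-11, G(0))*10 = 7*10 = 70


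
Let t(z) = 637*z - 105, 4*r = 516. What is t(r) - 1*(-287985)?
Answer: 370053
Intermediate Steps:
r = 129 (r = (¼)*516 = 129)
t(z) = -105 + 637*z
t(r) - 1*(-287985) = (-105 + 637*129) - 1*(-287985) = (-105 + 82173) + 287985 = 82068 + 287985 = 370053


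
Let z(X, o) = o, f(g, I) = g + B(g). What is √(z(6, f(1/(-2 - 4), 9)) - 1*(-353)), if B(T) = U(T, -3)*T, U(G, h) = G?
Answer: √12703/6 ≈ 18.785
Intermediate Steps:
B(T) = T² (B(T) = T*T = T²)
f(g, I) = g + g²
√(z(6, f(1/(-2 - 4), 9)) - 1*(-353)) = √((1 + 1/(-2 - 4))/(-2 - 4) - 1*(-353)) = √((1 + 1/(-6))/(-6) + 353) = √(-(1 - ⅙)/6 + 353) = √(-⅙*⅚ + 353) = √(-5/36 + 353) = √(12703/36) = √12703/6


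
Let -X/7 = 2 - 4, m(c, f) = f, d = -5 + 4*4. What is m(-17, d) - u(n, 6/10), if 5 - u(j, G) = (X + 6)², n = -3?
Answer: 406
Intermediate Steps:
d = 11 (d = -5 + 16 = 11)
X = 14 (X = -7*(2 - 4) = -7*(-2) = 14)
u(j, G) = -395 (u(j, G) = 5 - (14 + 6)² = 5 - 1*20² = 5 - 1*400 = 5 - 400 = -395)
m(-17, d) - u(n, 6/10) = 11 - 1*(-395) = 11 + 395 = 406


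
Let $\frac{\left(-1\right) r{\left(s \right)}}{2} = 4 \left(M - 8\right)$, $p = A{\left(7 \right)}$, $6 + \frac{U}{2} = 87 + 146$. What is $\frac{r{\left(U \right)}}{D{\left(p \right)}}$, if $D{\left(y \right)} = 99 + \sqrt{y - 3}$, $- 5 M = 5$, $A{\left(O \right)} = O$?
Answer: $\frac{72}{101} \approx 0.71287$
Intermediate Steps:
$U = 454$ ($U = -12 + 2 \left(87 + 146\right) = -12 + 2 \cdot 233 = -12 + 466 = 454$)
$p = 7$
$M = -1$ ($M = \left(- \frac{1}{5}\right) 5 = -1$)
$D{\left(y \right)} = 99 + \sqrt{-3 + y}$
$r{\left(s \right)} = 72$ ($r{\left(s \right)} = - 2 \cdot 4 \left(-1 - 8\right) = - 2 \cdot 4 \left(-9\right) = \left(-2\right) \left(-36\right) = 72$)
$\frac{r{\left(U \right)}}{D{\left(p \right)}} = \frac{72}{99 + \sqrt{-3 + 7}} = \frac{72}{99 + \sqrt{4}} = \frac{72}{99 + 2} = \frac{72}{101}$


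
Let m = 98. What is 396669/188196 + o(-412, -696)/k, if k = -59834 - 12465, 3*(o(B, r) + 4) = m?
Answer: 28673377079/13606382604 ≈ 2.1073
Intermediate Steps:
o(B, r) = 86/3 (o(B, r) = -4 + (⅓)*98 = -4 + 98/3 = 86/3)
k = -72299
396669/188196 + o(-412, -696)/k = 396669/188196 + (86/3)/(-72299) = 396669*(1/188196) + (86/3)*(-1/72299) = 132223/62732 - 86/216897 = 28673377079/13606382604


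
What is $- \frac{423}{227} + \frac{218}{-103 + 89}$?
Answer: $- \frac{27704}{1589} \approx -17.435$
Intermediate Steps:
$- \frac{423}{227} + \frac{218}{-103 + 89} = \left(-423\right) \frac{1}{227} + \frac{218}{-14} = - \frac{423}{227} + 218 \left(- \frac{1}{14}\right) = - \frac{423}{227} - \frac{109}{7} = - \frac{27704}{1589}$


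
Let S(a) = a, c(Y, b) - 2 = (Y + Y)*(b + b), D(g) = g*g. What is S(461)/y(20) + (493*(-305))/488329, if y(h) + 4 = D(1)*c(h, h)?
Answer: -15163601/780349742 ≈ -0.019432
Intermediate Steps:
D(g) = g**2
c(Y, b) = 2 + 4*Y*b (c(Y, b) = 2 + (Y + Y)*(b + b) = 2 + (2*Y)*(2*b) = 2 + 4*Y*b)
y(h) = -2 + 4*h**2 (y(h) = -4 + 1**2*(2 + 4*h*h) = -4 + 1*(2 + 4*h**2) = -4 + (2 + 4*h**2) = -2 + 4*h**2)
S(461)/y(20) + (493*(-305))/488329 = 461/(-2 + 4*20**2) + (493*(-305))/488329 = 461/(-2 + 4*400) - 150365*1/488329 = 461/(-2 + 1600) - 150365/488329 = 461/1598 - 150365/488329 = -15163601/780349742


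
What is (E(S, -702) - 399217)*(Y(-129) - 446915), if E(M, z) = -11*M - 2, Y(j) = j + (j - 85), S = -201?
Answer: 177565004064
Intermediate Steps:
Y(j) = -85 + 2*j (Y(j) = j + (-85 + j) = -85 + 2*j)
E(M, z) = -2 - 11*M
(E(S, -702) - 399217)*(Y(-129) - 446915) = ((-2 - 11*(-201)) - 399217)*((-85 + 2*(-129)) - 446915) = ((-2 + 2211) - 399217)*((-85 - 258) - 446915) = (2209 - 399217)*(-343 - 446915) = -397008*(-447258) = 177565004064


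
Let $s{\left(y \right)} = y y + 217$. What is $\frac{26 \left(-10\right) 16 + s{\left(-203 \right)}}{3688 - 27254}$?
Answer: $- \frac{18633}{11783} \approx -1.5813$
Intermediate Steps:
$s{\left(y \right)} = 217 + y^{2}$ ($s{\left(y \right)} = y^{2} + 217 = 217 + y^{2}$)
$\frac{26 \left(-10\right) 16 + s{\left(-203 \right)}}{3688 - 27254} = \frac{26 \left(-10\right) 16 + \left(217 + \left(-203\right)^{2}\right)}{3688 - 27254} = \frac{\left(-260\right) 16 + \left(217 + 41209\right)}{-23566} = \left(-4160 + 41426\right) \left(- \frac{1}{23566}\right) = 37266 \left(- \frac{1}{23566}\right) = - \frac{18633}{11783}$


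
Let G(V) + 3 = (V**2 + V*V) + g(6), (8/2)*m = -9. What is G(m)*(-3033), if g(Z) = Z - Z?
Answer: -172881/8 ≈ -21610.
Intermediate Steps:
g(Z) = 0
m = -9/4 (m = (1/4)*(-9) = -9/4 ≈ -2.2500)
G(V) = -3 + 2*V**2 (G(V) = -3 + ((V**2 + V*V) + 0) = -3 + ((V**2 + V**2) + 0) = -3 + (2*V**2 + 0) = -3 + 2*V**2)
G(m)*(-3033) = (-3 + 2*(-9/4)**2)*(-3033) = (-3 + 2*(81/16))*(-3033) = (-3 + 81/8)*(-3033) = (57/8)*(-3033) = -172881/8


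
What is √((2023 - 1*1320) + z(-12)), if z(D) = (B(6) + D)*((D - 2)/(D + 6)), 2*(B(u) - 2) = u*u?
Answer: √6495/3 ≈ 26.864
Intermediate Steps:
B(u) = 2 + u²/2 (B(u) = 2 + (u*u)/2 = 2 + u²/2)
z(D) = (-2 + D)*(20 + D)/(6 + D) (z(D) = ((2 + (½)*6²) + D)*((D - 2)/(D + 6)) = ((2 + (½)*36) + D)*((-2 + D)/(6 + D)) = ((2 + 18) + D)*((-2 + D)/(6 + D)) = (20 + D)*((-2 + D)/(6 + D)) = (-2 + D)*(20 + D)/(6 + D))
√((2023 - 1*1320) + z(-12)) = √((2023 - 1*1320) + (-40 + (-12)² + 18*(-12))/(6 - 12)) = √((2023 - 1320) + (-40 + 144 - 216)/(-6)) = √(703 - ⅙*(-112)) = √(703 + 56/3) = √(2165/3) = √6495/3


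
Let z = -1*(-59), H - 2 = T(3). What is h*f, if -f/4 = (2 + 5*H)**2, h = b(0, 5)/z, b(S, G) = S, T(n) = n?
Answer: 0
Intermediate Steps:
H = 5 (H = 2 + 3 = 5)
z = 59
h = 0 (h = 0/59 = 0*(1/59) = 0)
f = -2916 (f = -4*(2 + 5*5)**2 = -4*(2 + 25)**2 = -4*27**2 = -4*729 = -2916)
h*f = 0*(-2916) = 0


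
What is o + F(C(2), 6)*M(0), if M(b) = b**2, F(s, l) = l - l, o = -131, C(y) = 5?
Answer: -131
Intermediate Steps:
F(s, l) = 0
o + F(C(2), 6)*M(0) = -131 + 0*0**2 = -131 + 0*0 = -131 + 0 = -131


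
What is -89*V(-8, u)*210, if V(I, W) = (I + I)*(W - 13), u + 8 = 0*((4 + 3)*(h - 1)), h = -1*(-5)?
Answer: -6279840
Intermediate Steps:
h = 5
u = -8 (u = -8 + 0*((4 + 3)*(5 - 1)) = -8 + 0*(7*4) = -8 + 0*28 = -8 + 0 = -8)
V(I, W) = 2*I*(-13 + W) (V(I, W) = (2*I)*(-13 + W) = 2*I*(-13 + W))
-89*V(-8, u)*210 = -178*(-8)*(-13 - 8)*210 = -178*(-8)*(-21)*210 = -89*336*210 = -29904*210 = -6279840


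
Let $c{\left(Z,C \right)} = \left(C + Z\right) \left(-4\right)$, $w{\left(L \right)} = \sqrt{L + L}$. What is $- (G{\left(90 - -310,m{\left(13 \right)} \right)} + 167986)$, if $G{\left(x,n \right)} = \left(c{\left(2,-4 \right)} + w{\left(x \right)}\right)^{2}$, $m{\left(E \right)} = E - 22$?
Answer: $-168850 - 320 \sqrt{2} \approx -1.693 \cdot 10^{5}$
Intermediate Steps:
$m{\left(E \right)} = -22 + E$
$w{\left(L \right)} = \sqrt{2} \sqrt{L}$ ($w{\left(L \right)} = \sqrt{2 L} = \sqrt{2} \sqrt{L}$)
$c{\left(Z,C \right)} = - 4 C - 4 Z$
$G{\left(x,n \right)} = \left(8 + \sqrt{2} \sqrt{x}\right)^{2}$ ($G{\left(x,n \right)} = \left(\left(\left(-4\right) \left(-4\right) - 8\right) + \sqrt{2} \sqrt{x}\right)^{2} = \left(\left(16 - 8\right) + \sqrt{2} \sqrt{x}\right)^{2} = \left(8 + \sqrt{2} \sqrt{x}\right)^{2}$)
$- (G{\left(90 - -310,m{\left(13 \right)} \right)} + 167986) = - (\left(8 + \sqrt{2} \sqrt{90 - -310}\right)^{2} + 167986) = - (\left(8 + \sqrt{2} \sqrt{90 + 310}\right)^{2} + 167986) = - (\left(8 + \sqrt{2} \sqrt{400}\right)^{2} + 167986) = - (\left(8 + \sqrt{2} \cdot 20\right)^{2} + 167986) = - (\left(8 + 20 \sqrt{2}\right)^{2} + 167986) = - (167986 + \left(8 + 20 \sqrt{2}\right)^{2}) = -167986 - \left(8 + 20 \sqrt{2}\right)^{2}$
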